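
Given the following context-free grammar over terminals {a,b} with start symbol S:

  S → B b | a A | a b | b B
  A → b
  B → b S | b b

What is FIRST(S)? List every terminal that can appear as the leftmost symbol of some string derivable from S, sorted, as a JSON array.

FIRST sets, iterate to fixpoint:
pass 1:
  A via A→b: +{b}
  B via B→b S: +{b}
  S via S→B b: +{b}
  S via S→a A: +{a}
  S: {a,b}  A: {b}  B: {b}
pass 2: (no change)
  S: {a,b}  A: {b}  B: {b}

FIRST(S) = ["a", "b"]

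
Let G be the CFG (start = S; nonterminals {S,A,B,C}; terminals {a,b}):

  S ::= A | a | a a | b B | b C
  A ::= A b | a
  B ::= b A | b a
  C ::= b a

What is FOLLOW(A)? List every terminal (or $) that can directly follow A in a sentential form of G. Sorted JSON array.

Compute FIRST by fixpoint:
iter 1:
  A via A→a: +{a}
  B via B→b A: +{b}
  C via C→b a: +{b}
  S via S→A: +{a}
  S via S→b B: +{b}
  FIRST(S)={a,b}  FIRST(A)={a}  FIRST(B)={b}  FIRST(C)={b}
iter 2: (stable)
  FIRST(S)={a,b}  FIRST(A)={a}  FIRST(B)={b}  FIRST(C)={b}

Compute FOLLOW by fixpoint:
initialize: $ ∈ FOLLOW(S)
iter 1:
  A→A b: FOLLOW(A) ⊇ FIRST(b) = {b}; new: +{b}
  S→A: FOLLOW(A) ⊇ FOLLOW(S) ⊇ {$}; new: +{$}
  S→b B: FOLLOW(B) ⊇ FOLLOW(S) ⊇ {$}; new: +{$}
  S→b C: FOLLOW(C) ⊇ FOLLOW(S) ⊇ {$}; new: +{$}
  FOLLOW(S)={$}  FOLLOW(A)={$,b}  FOLLOW(B)={$}  FOLLOW(C)={$}
iter 2: (no change)
  FOLLOW(S)={$}  FOLLOW(A)={$,b}  FOLLOW(B)={$}  FOLLOW(C)={$}

FOLLOW(A) = ["$", "b"]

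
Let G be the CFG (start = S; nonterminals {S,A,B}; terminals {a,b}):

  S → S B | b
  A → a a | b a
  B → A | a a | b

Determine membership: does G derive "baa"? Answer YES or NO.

CNF form of G:
  S -> S B | b
  A -> T0 T0 | T1 T0
  B -> T0 T0 | T1 T0 | b
  T0 -> a
  T1 -> b

CYK fill:
  [0..0]={B,S,T1}  "b"  orig:{B,S}
  [1..1]={T0}  "a"  orig:{}
  [2..2]={T0}  "a"  orig:{}
  [0..1]={A,B}  "ba"
  [1..2]={A,B}  "aa"
  [0..2]={S}  "baa"

S ∈ T[0,2] ⇒ YES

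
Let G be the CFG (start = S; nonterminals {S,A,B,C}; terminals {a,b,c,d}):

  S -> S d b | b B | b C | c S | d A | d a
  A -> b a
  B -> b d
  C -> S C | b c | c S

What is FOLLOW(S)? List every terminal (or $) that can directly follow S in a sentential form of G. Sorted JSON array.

FIRST iteration:
pass 1:
  A via A→b a: +{b}
  B via B→b d: +{b}
  C via C→b c: +{b}
  C via C→c S: +{c}
  S via S→b B: +{b}
  S via S→c S: +{c}
  S via S→d A: +{d}
  FIRST(S)={b,c,d}  FIRST(A)={b}  FIRST(B)={b}  FIRST(C)={b,c}
pass 2:
  C via C→S C: +{d}
  FIRST(S)={b,c,d}  FIRST(A)={b}  FIRST(B)={b}  FIRST(C)={b,c,d}
pass 3: (stable)
  FIRST(S)={b,c,d}  FIRST(A)={b}  FIRST(B)={b}  FIRST(C)={b,c,d}

Compute FOLLOW by fixpoint:
FOLLOW(S) := {$}
pass 1:
  C→S C: FOLLOW(S) ⊇ FIRST(C) = {b,c,d}; new: +{b,c,d}
  S→b B: FOLLOW(B) ⊇ FOLLOW(S) ⊇ {$,b,c,d}; new: +{$,b,c,d}
  S→b C: FOLLOW(C) ⊇ FOLLOW(S) ⊇ {$,b,c,d}; new: +{$,b,c,d}
  S→d A: FOLLOW(A) ⊇ FOLLOW(S) ⊇ {$,b,c,d}; new: +{$,b,c,d}
  FOLLOW(S)={$,b,c,d}  FOLLOW(A)={$,b,c,d}  FOLLOW(B)={$,b,c,d}  FOLLOW(C)={$,b,c,d}
pass 2: (stable)
  FOLLOW(S)={$,b,c,d}  FOLLOW(A)={$,b,c,d}  FOLLOW(B)={$,b,c,d}  FOLLOW(C)={$,b,c,d}

FOLLOW(S) = ["$", "b", "c", "d"]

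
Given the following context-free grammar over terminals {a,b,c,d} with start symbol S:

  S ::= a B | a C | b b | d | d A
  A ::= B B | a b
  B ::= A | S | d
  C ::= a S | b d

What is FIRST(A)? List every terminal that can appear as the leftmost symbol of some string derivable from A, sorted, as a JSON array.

FIRST sets, iterate to fixpoint:
[1]
  A via A→a b: +{a}
  B via B→A: +{a}
  B via B→d: +{d}
  C via C→a S: +{a}
  C via C→b d: +{b}
  S via S→a B: +{a}
  S via S→b b: +{b}
  S via S→d: +{d}
  FIRST(S)={a,b,d}  FIRST(A)={a}  FIRST(B)={a,d}  FIRST(C)={a,b}
[2]
  A via A→B B: +{d}
  B via B→S: +{b}
  FIRST(S)={a,b,d}  FIRST(A)={a,d}  FIRST(B)={a,b,d}  FIRST(C)={a,b}
[3]
  A via A→B B: +{b}
  FIRST(S)={a,b,d}  FIRST(A)={a,b,d}  FIRST(B)={a,b,d}  FIRST(C)={a,b}
[4] done
  FIRST(S)={a,b,d}  FIRST(A)={a,b,d}  FIRST(B)={a,b,d}  FIRST(C)={a,b}

FIRST(A) = ["a", "b", "d"]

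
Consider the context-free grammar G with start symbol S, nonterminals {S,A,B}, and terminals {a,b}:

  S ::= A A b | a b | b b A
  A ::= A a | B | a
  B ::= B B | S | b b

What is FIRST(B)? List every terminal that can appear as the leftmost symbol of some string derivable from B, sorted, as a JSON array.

Compute FIRST by fixpoint:
[1]
  A via A→a: +{a}
  B via B→b b: +{b}
  S via S→A A b: +{a}
  S via S→b b A: +{b}
  S: {a,b}  A: {a}  B: {b}
[2]
  A via A→B: +{b}
  B via B→S: +{a}
  S: {a,b}  A: {a,b}  B: {a,b}
[3] (stable)
  S: {a,b}  A: {a,b}  B: {a,b}

FIRST(B) = ["a", "b"]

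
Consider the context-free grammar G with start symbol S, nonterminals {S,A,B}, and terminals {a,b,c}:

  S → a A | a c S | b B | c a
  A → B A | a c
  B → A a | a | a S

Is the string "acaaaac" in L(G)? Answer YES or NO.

Convert to CNF:
  S -> T0 A | T0 X3 | T1 T0 | T2 B
  A -> B A | T0 T1
  B -> A T0 | T0 S | a
  T0 -> a
  T1 -> c
  T2 -> b
  X3 -> T1 S

CYK fill:
  [0..0]={B,T0}  "a"  orig:{B}
  [1..1]={T1}  "c"  orig:{}
  [2..2]={B,T0}  "a"  orig:{B}
  [3..3]={B,T0}  "a"  orig:{B}
  [4..4]={B,T0}  "a"  orig:{B}
  [5..5]={B,T0}  "a"  orig:{B}
  [6..6]={T1}  "c"  orig:{}
  [0..1]={A}  "ac"
  [1..2]={S}  "ca"
  [2..3]=∅  "aa"
  [3..4]=∅  "aa"
  [4..5]=∅  "aa"
  [5..6]={A}  "ac"
  [0..2]={B}  "aca"
  [1..3]=∅  "caa"
  [2..4]=∅  "aaa"
  [3..5]=∅  "aaa"
  [4..6]={A,S}  "aac"
  [0..3]=∅  "acaa"
  [1..4]=∅  "caaa"
  [2..5]=∅  "aaaa"
  [3..6]={A,B,S}  "aaac"
  [0..4]=∅  "acaaa"
  [1..5]=∅  "caaaa"
  [2..6]={A,B,S}  "aaaac"
  [0..5]=∅  "acaaaa"
  [1..6]={X3}  "caaaac"  orig:{}
  [0..6]={A,S}  "acaaaac"

S ∈ T[0,6] ⇒ YES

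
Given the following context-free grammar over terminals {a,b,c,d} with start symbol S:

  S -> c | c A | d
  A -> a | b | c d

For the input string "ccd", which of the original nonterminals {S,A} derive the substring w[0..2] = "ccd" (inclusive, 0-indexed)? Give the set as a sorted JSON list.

CNF form of G:
  S -> T0 A | c | d
  A -> T0 T1 | a | b
  T0 -> c
  T1 -> d

CYK table (by increasing span), restricted to cells inside w[0..2]:
  [0..0]={S,T0}  "c"  orig:{S}
  [1..1]={S,T0}  "c"  orig:{S}
  [2..2]={S,T1}  "d"  orig:{S}
  [0..1]=∅  "cc"
  [1..2]={A}  "cd"
  [0..2]={S}  "ccd"

Original NTs in T[0,2] deriving "ccd": ["S"]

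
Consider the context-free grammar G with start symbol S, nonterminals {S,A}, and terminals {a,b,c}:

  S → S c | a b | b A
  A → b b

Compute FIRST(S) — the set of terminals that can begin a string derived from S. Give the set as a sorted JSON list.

FIRST iteration:
pass 1:
  A via A→b b: +{b}
  S via S→a b: +{a}
  S via S→b A: +{b}
  S: {a,b}  A: {b}
pass 2: (no change)
  S: {a,b}  A: {b}

FIRST(S) = ["a", "b"]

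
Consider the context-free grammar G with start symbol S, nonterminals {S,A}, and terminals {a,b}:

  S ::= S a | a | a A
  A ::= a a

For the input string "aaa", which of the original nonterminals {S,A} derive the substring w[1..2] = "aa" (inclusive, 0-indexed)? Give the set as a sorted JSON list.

CNF form of G:
  S -> S T0 | T0 A | a
  A -> T0 T0
  T0 -> a

Fill CYK table bottom-up — only the sub-triangle for w[1..2]:
  T[1,1] 'a' = {S,T0}  orig:{S}
  T[2,2] 'a' = {S,T0}  orig:{S}
  T[1,2] 'aa' = {A,S}

Original NTs in T[1,2] deriving "aa": ["A", "S"]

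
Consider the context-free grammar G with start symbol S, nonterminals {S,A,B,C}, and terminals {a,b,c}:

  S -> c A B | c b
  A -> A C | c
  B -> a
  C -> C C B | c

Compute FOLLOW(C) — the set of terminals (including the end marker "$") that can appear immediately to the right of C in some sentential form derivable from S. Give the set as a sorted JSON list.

FIRST sets, iterate to fixpoint:
pass 1:
  A via A→c: +{c}
  B via B→a: +{a}
  C via C→c: +{c}
  S via S→c A B: +{c}
  FIRST[S]={c}  FIRST[A]={c}  FIRST[B]={a}  FIRST[C]={c}
pass 2: (no change)
  FIRST[S]={c}  FIRST[A]={c}  FIRST[B]={a}  FIRST[C]={c}

FOLLOW iteration:
seed FOLLOW(S) with $
iter 1:
  A→A C: FOLLOW(A) ⊇ FIRST(C) = {c}; new: +{c}
  A→A C: FOLLOW(C) ⊇ FOLLOW(A) ⊇ {c}; new: +{c}
  C→C C B: FOLLOW(C) ⊇ FIRST(B) = {a}; new: +{a}
  C→C C B: FOLLOW(B) ⊇ FOLLOW(C) ⊇ {a,c}; new: +{a,c}
  S→c A B: FOLLOW(A) ⊇ FIRST(B) = {a}; new: +{a}
  S→c A B: FOLLOW(B) ⊇ FOLLOW(S) ⊇ {$}; new: +{$}
  S: {$}  A: {a,c}  B: {$,a,c}  C: {a,c}
iter 2: done
  S: {$}  A: {a,c}  B: {$,a,c}  C: {a,c}

FOLLOW(C) = ["a", "c"]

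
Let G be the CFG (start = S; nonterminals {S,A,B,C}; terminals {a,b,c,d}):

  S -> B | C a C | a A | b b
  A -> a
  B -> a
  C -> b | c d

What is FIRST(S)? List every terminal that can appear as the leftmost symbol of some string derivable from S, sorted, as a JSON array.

FIRST iteration:
iter 1:
  A via A→a: +{a}
  B via B→a: +{a}
  C via C→b: +{b}
  C via C→c d: +{c}
  S via S→B: +{a}
  S via S→C a C: +{b,c}
  S: {a,b,c}  A: {a}  B: {a}  C: {b,c}
iter 2: (stable)
  S: {a,b,c}  A: {a}  B: {a}  C: {b,c}

FIRST(S) = ["a", "b", "c"]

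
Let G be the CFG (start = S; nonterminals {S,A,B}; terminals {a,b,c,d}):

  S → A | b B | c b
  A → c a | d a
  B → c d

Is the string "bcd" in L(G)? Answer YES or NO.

Convert to CNF:
  S -> T0 T1 | T0 T3 | T2 T1 | T3 B
  A -> T0 T1 | T2 T1
  B -> T0 T2
  T0 -> c
  T1 -> a
  T2 -> d
  T3 -> b

Fill CYK table bottom-up:
  cell(0,0) b: {T3}  orig:{}
  cell(1,1) c: {T0}  orig:{}
  cell(2,2) d: {T2}  orig:{}
  cell(0,1) bc: ∅
  cell(1,2) cd: {B}
  cell(0,2) bcd: {S}

S ∈ T[0,2] ⇒ YES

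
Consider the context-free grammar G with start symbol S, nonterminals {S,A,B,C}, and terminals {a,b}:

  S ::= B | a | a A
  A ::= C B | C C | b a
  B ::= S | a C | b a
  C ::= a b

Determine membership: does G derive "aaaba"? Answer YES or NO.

Convert to CNF:
  S -> T0 T1 | T1 A | T1 C | a
  A -> C B | C C | T0 T1
  B -> T0 T1 | T1 A | T1 C | a
  C -> T1 T0
  T0 -> b
  T1 -> a

Fill CYK table bottom-up:
  cell(0,0) a: {B,S,T1}  orig:{B,S}
  cell(1,1) a: {B,S,T1}  orig:{B,S}
  cell(2,2) a: {B,S,T1}  orig:{B,S}
  cell(3,3) b: {T0}  orig:{}
  cell(4,4) a: {B,S,T1}  orig:{B,S}
  cell(0,1) aa: ∅
  cell(1,2) aa: ∅
  cell(2,3) ab: {C}
  cell(3,4) ba: {A,B,S}
  cell(0,2) aaa: ∅
  cell(1,3) aab: {B,S}
  cell(2,4) aba: {A,B,S}
  cell(0,3) aaab: ∅
  cell(1,4) aaba: {B,S}
  cell(0,4) aaaba: ∅

S ∉ T[0,4] ⇒ NO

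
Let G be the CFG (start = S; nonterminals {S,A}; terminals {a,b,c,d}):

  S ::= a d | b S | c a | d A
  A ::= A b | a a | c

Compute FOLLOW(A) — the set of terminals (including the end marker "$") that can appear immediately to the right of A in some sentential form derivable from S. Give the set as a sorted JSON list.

FIRST sets, iterate to fixpoint:
iter 1:
  A via A→a a: +{a}
  A via A→c: +{c}
  S via S→a d: +{a}
  S via S→b S: +{b}
  S via S→c a: +{c}
  S via S→d A: +{d}
  FIRST(S)={a,b,c,d}  FIRST(A)={a,c}
iter 2: done
  FIRST(S)={a,b,c,d}  FIRST(A)={a,c}

Compute FOLLOW by fixpoint:
FOLLOW(S) := {$}
iter 1:
  A→A b: FOLLOW(A) ⊇ FIRST(b) = {b}; new: +{b}
  S→d A: FOLLOW(A) ⊇ FOLLOW(S) ⊇ {$}; new: +{$}
  FOLLOW(S)={$}  FOLLOW(A)={$,b}
iter 2: (no change)
  FOLLOW(S)={$}  FOLLOW(A)={$,b}

FOLLOW(A) = ["$", "b"]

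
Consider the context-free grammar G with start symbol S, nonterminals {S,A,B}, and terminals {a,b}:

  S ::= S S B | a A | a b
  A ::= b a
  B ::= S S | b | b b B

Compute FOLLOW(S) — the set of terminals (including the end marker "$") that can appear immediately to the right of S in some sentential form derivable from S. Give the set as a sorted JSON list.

FIRST sets, iterate to fixpoint:
pass 1:
  A via A→b a: +{b}
  B via B→b: +{b}
  S via S→a A: +{a}
  FIRST(S)={a}  FIRST(A)={b}  FIRST(B)={b}
pass 2:
  B via B→S S: +{a}
  FIRST(S)={a}  FIRST(A)={b}  FIRST(B)={a,b}
pass 3: — fixpoint
  FIRST(S)={a}  FIRST(A)={b}  FIRST(B)={a,b}

Compute FOLLOW by fixpoint:
seed FOLLOW(S) with $
round 1:
  B→S S: FOLLOW(S) ⊇ FIRST(S) = {a}; new: +{a}
  S→S S B: FOLLOW(S) ⊇ FIRST(B) = {a,b}; new: +{b}
  S→S S B: FOLLOW(B) ⊇ FOLLOW(S) ⊇ {$,a,b}; new: +{$,a,b}
  S→a A: FOLLOW(A) ⊇ FOLLOW(S) ⊇ {$,a,b}; new: +{$,a,b}
  FOLLOW(S)={$,a,b}  FOLLOW(A)={$,a,b}  FOLLOW(B)={$,a,b}
round 2: — fixpoint
  FOLLOW(S)={$,a,b}  FOLLOW(A)={$,a,b}  FOLLOW(B)={$,a,b}

FOLLOW(S) = ["$", "a", "b"]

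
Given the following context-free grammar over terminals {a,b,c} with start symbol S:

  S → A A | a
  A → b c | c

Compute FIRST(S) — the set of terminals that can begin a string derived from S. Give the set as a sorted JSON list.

FIRST sets, iterate to fixpoint:
[1]
  A via A→b c: +{b}
  A via A→c: +{c}
  S via S→A A: +{b,c}
  S via S→a: +{a}
  FIRST[S]={a,b,c}  FIRST[A]={b,c}
[2] done
  FIRST[S]={a,b,c}  FIRST[A]={b,c}

FIRST(S) = ["a", "b", "c"]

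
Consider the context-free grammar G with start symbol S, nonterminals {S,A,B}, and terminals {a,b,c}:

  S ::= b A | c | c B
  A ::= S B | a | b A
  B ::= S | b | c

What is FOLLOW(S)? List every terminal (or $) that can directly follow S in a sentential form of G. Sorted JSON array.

Compute FIRST by fixpoint:
[1]
  A via A→a: +{a}
  A via A→b A: +{b}
  B via B→b: +{b}
  B via B→c: +{c}
  S via S→b A: +{b}
  S via S→c: +{c}
  S: {b,c}  A: {a,b}  B: {b,c}
[2]
  A via A→S B: +{c}
  S: {b,c}  A: {a,b,c}  B: {b,c}
[3] done
  S: {b,c}  A: {a,b,c}  B: {b,c}

Compute FOLLOW by fixpoint:
seed FOLLOW(S) with $
[1]
  A→S B: FOLLOW(S) ⊇ FIRST(B) = {b,c}; new: +{b,c}
  S→b A: FOLLOW(A) ⊇ FOLLOW(S) ⊇ {$,b,c}; new: +{$,b,c}
  S→c B: FOLLOW(B) ⊇ FOLLOW(S) ⊇ {$,b,c}; new: +{$,b,c}
  FOLLOW[S]={$,b,c}  FOLLOW[A]={$,b,c}  FOLLOW[B]={$,b,c}
[2] (stable)
  FOLLOW[S]={$,b,c}  FOLLOW[A]={$,b,c}  FOLLOW[B]={$,b,c}

FOLLOW(S) = ["$", "b", "c"]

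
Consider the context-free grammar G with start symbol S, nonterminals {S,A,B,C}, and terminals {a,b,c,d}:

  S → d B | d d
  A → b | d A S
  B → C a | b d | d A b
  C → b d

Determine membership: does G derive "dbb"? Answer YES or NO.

Convert to CNF:
  S -> T0 B | T0 T0
  A -> T0 X3 | b
  B -> C T1 | T0 X4 | T2 T0
  C -> T2 T0
  T0 -> d
  T1 -> a
  T2 -> b
  X3 -> A S
  X4 -> A T2

Fill CYK table bottom-up:
  cell(0,0) d: {T0}  orig:{}
  cell(1,1) b: {A,T2}  orig:{A}
  cell(2,2) b: {A,T2}  orig:{A}
  cell(0,1) db: ∅
  cell(1,2) bb: {X4}  orig:{}
  cell(0,2) dbb: {B}

S ∉ T[0,2] ⇒ NO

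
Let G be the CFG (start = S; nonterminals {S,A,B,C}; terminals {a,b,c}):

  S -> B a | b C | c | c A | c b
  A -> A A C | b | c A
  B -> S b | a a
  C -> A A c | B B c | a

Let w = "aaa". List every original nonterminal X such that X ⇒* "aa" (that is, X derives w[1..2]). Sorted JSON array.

CNF form of G:
  S -> B T2 | T0 A | T0 T1 | T1 C | c
  A -> A X3 | T0 A | b
  B -> S T1 | T2 T2
  C -> A X4 | B X5 | a
  T0 -> c
  T1 -> b
  T2 -> a
  X3 -> A C
  X4 -> A T0
  X5 -> B T0

CYK table (by increasing span) — only the sub-triangle for w[1..2]:
  [1..1]={C,T2}  "a"  orig:{C}
  [2..2]={C,T2}  "a"  orig:{C}
  [1..2]={B}  "aa"

Original NTs in T[1,2] deriving "aa": ["B"]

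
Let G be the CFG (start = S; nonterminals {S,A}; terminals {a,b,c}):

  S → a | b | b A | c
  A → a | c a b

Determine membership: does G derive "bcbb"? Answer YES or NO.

CNF form of G:
  S -> T2 A | a | b | c
  A -> T0 X3 | a
  T0 -> c
  T1 -> a
  T2 -> b
  X3 -> T1 T2

CYK table (by increasing span):
  [0..0]={S,T2}  "b"  orig:{S}
  [1..1]={S,T0}  "c"  orig:{S}
  [2..2]={S,T2}  "b"  orig:{S}
  [3..3]={S,T2}  "b"  orig:{S}
  [0..1]=∅  "bc"
  [1..2]=∅  "cb"
  [2..3]=∅  "bb"
  [0..2]=∅  "bcb"
  [1..3]=∅  "cbb"
  [0..3]=∅  "bcbb"

S ∉ T[0,3] ⇒ NO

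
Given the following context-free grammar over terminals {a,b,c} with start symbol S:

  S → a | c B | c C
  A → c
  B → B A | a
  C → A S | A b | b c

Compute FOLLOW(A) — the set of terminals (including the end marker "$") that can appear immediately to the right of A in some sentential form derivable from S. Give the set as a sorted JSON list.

FIRST iteration:
pass 1:
  A via A→c: +{c}
  B via B→a: +{a}
  C via C→A S: +{c}
  C via C→b c: +{b}
  S via S→a: +{a}
  S via S→c B: +{c}
  FIRST(S)={a,c}  FIRST(A)={c}  FIRST(B)={a}  FIRST(C)={b,c}
pass 2: — fixpoint
  FIRST(S)={a,c}  FIRST(A)={c}  FIRST(B)={a}  FIRST(C)={b,c}

FOLLOW sets:
initialize: $ ∈ FOLLOW(S)
iter 1:
  B→B A: FOLLOW(B) ⊇ FIRST(A) = {c}; new: +{c}
  B→B A: FOLLOW(A) ⊇ FOLLOW(B) ⊇ {c}; new: +{c}
  C→A S: FOLLOW(A) ⊇ FIRST(S) = {a,c}; new: +{a}
  C→A b: FOLLOW(A) ⊇ FIRST(b) = {b}; new: +{b}
  S→c B: FOLLOW(B) ⊇ FOLLOW(S) ⊇ {$}; new: +{$}
  S→c C: FOLLOW(C) ⊇ FOLLOW(S) ⊇ {$}; new: +{$}
  S: {$}  A: {a,b,c}  B: {$,c}  C: {$}
iter 2:
  B→B A: FOLLOW(A) ⊇ FOLLOW(B) ⊇ {$,c}; new: +{$}
  S: {$}  A: {$,a,b,c}  B: {$,c}  C: {$}
iter 3: (no change)
  S: {$}  A: {$,a,b,c}  B: {$,c}  C: {$}

FOLLOW(A) = ["$", "a", "b", "c"]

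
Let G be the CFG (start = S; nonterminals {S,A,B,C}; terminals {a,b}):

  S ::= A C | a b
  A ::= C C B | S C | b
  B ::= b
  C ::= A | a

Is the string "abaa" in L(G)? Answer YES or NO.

CNF form of G:
  S -> A C | T0 T1
  A -> C X2 | S C | b
  B -> b
  C -> C X3 | S C | a | b
  T0 -> a
  T1 -> b
  X2 -> C B
  X3 -> C B

CYK table (by increasing span):
  cell(0,0) a: {C,T0}  orig:{C}
  cell(1,1) b: {A,B,C,T1}  orig:{A,B,C}
  cell(2,2) a: {C,T0}  orig:{C}
  cell(3,3) a: {C,T0}  orig:{C}
  cell(0,1) ab: {S,X2,X3}  orig:{S}
  cell(1,2) ba: {S}
  cell(2,3) aa: ∅
  cell(0,2) aba: {A,C}
  cell(1,3) baa: {A,C}
  cell(0,3) abaa: {S}

S ∈ T[0,3] ⇒ YES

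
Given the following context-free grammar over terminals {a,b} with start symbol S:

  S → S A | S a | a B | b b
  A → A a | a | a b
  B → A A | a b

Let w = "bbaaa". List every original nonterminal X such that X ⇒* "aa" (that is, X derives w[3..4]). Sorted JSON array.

Convert to CNF:
  S -> S A | S T0 | T0 B | T1 T1
  A -> A T0 | T0 T1 | a
  B -> A A | T0 T1
  T0 -> a
  T1 -> b

CYK table (by increasing span), restricted to cells inside w[3..4]:
  T[3,3] 'a' = {A,T0}  orig:{A}
  T[4,4] 'a' = {A,T0}  orig:{A}
  T[3,4] 'aa' = {A,B}

Original NTs in T[3,4] deriving "aa": ["A", "B"]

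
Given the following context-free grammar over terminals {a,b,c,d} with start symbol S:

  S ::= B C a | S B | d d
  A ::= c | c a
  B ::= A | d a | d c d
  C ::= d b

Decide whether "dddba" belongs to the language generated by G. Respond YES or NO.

CNF form of G:
  S -> B X5 | S B | T2 T2
  A -> T0 T1 | c
  B -> T0 T1 | T2 T1 | T2 X4 | c
  C -> T2 T3
  T0 -> c
  T1 -> a
  T2 -> d
  T3 -> b
  X4 -> T0 T2
  X5 -> C T1

Fill CYK table bottom-up:
  [0..0]={T2}  "d"  orig:{}
  [1..1]={T2}  "d"  orig:{}
  [2..2]={T2}  "d"  orig:{}
  [3..3]={T3}  "b"  orig:{}
  [4..4]={T1}  "a"  orig:{}
  [0..1]={S}  "dd"
  [1..2]={S}  "dd"
  [2..3]={C}  "db"
  [3..4]=∅  "ba"
  [0..2]=∅  "ddd"
  [1..3]=∅  "ddb"
  [2..4]={X5}  "dba"  orig:{}
  [0..3]=∅  "dddb"
  [1..4]=∅  "ddba"
  [0..4]=∅  "dddba"

S ∉ T[0,4] ⇒ NO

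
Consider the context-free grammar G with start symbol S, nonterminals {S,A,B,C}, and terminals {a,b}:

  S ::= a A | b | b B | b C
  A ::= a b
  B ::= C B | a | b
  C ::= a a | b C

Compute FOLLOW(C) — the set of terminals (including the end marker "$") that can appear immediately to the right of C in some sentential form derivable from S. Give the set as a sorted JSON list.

FIRST iteration:
iter 1:
  A via A→a b: +{a}
  B via B→a: +{a}
  B via B→b: +{b}
  C via C→a a: +{a}
  C via C→b C: +{b}
  S via S→a A: +{a}
  S via S→b: +{b}
  FIRST[S]={a,b}  FIRST[A]={a}  FIRST[B]={a,b}  FIRST[C]={a,b}
iter 2: — fixpoint
  FIRST[S]={a,b}  FIRST[A]={a}  FIRST[B]={a,b}  FIRST[C]={a,b}

Compute FOLLOW by fixpoint:
FOLLOW(S) := {$}
pass 1:
  B→C B: FOLLOW(C) ⊇ FIRST(B) = {a,b}; new: +{a,b}
  S→a A: FOLLOW(A) ⊇ FOLLOW(S) ⊇ {$}; new: +{$}
  S→b B: FOLLOW(B) ⊇ FOLLOW(S) ⊇ {$}; new: +{$}
  S→b C: FOLLOW(C) ⊇ FOLLOW(S) ⊇ {$}; new: +{$}
  FOLLOW(S)={$}  FOLLOW(A)={$}  FOLLOW(B)={$}  FOLLOW(C)={$,a,b}
pass 2: (no change)
  FOLLOW(S)={$}  FOLLOW(A)={$}  FOLLOW(B)={$}  FOLLOW(C)={$,a,b}

FOLLOW(C) = ["$", "a", "b"]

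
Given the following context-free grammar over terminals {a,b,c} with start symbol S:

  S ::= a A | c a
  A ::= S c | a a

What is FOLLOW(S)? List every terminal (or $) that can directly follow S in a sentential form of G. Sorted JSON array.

FIRST iteration:
iter 1:
  A via A→a a: +{a}
  S via S→a A: +{a}
  S via S→c a: +{c}
  FIRST(S)={a,c}  FIRST(A)={a}
iter 2:
  A via A→S c: +{c}
  FIRST(S)={a,c}  FIRST(A)={a,c}
iter 3: (no change)
  FIRST(S)={a,c}  FIRST(A)={a,c}

Compute FOLLOW by fixpoint:
FOLLOW(S) := {$}
round 1:
  A→S c: FOLLOW(S) ⊇ FIRST(c) = {c}; new: +{c}
  S→a A: FOLLOW(A) ⊇ FOLLOW(S) ⊇ {$,c}; new: +{$,c}
  FOLLOW[S]={$,c}  FOLLOW[A]={$,c}
round 2: done
  FOLLOW[S]={$,c}  FOLLOW[A]={$,c}

FOLLOW(S) = ["$", "c"]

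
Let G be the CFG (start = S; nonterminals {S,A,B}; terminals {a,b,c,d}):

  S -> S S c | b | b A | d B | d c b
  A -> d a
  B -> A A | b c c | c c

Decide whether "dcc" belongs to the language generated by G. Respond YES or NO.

Convert to CNF:
  S -> S X5 | T0 B | T0 X6 | T2 A | b
  A -> T0 T1
  B -> A A | T2 X4 | T3 T3
  T0 -> d
  T1 -> a
  T2 -> b
  T3 -> c
  X4 -> T3 T3
  X5 -> S T3
  X6 -> T3 T2

Fill CYK table bottom-up:
  T[0,0] 'd' = {T0}  orig:{}
  T[1,1] 'c' = {T3}  orig:{}
  T[2,2] 'c' = {T3}  orig:{}
  T[0,1] 'dc' = ∅
  T[1,2] 'cc' = {B,X4}  orig:{B}
  T[0,2] 'dcc' = {S}

S ∈ T[0,2] ⇒ YES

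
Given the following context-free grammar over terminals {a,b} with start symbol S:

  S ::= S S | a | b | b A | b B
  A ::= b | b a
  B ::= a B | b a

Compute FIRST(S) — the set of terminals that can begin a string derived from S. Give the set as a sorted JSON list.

FIRST iteration:
round 1:
  A via A→b: +{b}
  B via B→a B: +{a}
  B via B→b a: +{b}
  S via S→a: +{a}
  S via S→b: +{b}
  FIRST(S)={a,b}  FIRST(A)={b}  FIRST(B)={a,b}
round 2: (stable)
  FIRST(S)={a,b}  FIRST(A)={b}  FIRST(B)={a,b}

FIRST(S) = ["a", "b"]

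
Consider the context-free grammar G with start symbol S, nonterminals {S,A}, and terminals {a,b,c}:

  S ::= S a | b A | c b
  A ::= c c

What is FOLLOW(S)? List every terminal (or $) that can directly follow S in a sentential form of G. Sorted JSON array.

FIRST sets, iterate to fixpoint:
[1]
  A via A→c c: +{c}
  S via S→b A: +{b}
  S via S→c b: +{c}
  S: {b,c}  A: {c}
[2] (stable)
  S: {b,c}  A: {c}

FOLLOW sets:
FOLLOW(S) := {$}
pass 1:
  S→S a: FOLLOW(S) ⊇ FIRST(a) = {a}; new: +{a}
  S→b A: FOLLOW(A) ⊇ FOLLOW(S) ⊇ {$,a}; new: +{$,a}
  FOLLOW[S]={$,a}  FOLLOW[A]={$,a}
pass 2: done
  FOLLOW[S]={$,a}  FOLLOW[A]={$,a}

FOLLOW(S) = ["$", "a"]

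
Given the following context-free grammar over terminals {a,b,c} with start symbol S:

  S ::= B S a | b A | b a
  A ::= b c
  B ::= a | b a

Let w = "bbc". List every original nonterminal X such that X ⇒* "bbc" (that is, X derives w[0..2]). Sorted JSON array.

Convert to CNF:
  S -> B X3 | T0 A | T0 T2
  A -> T0 T1
  B -> T0 T2 | a
  T0 -> b
  T1 -> c
  T2 -> a
  X3 -> S T2

Fill CYK table bottom-up (cells [i..j] with 0 ≤ i ≤ j ≤ 2 only):
  T[0,0] 'b' = {T0}  orig:{}
  T[1,1] 'b' = {T0}  orig:{}
  T[2,2] 'c' = {T1}  orig:{}
  T[0,1] 'bb' = ∅
  T[1,2] 'bc' = {A}
  T[0,2] 'bbc' = {S}

Original NTs in T[0,2] deriving "bbc": ["S"]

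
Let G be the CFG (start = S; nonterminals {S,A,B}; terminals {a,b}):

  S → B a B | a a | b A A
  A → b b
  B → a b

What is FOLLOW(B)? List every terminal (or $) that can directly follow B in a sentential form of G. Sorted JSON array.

FIRST sets, iterate to fixpoint:
[1]
  A via A→b b: +{b}
  B via B→a b: +{a}
  S via S→B a B: +{a}
  S via S→b A A: +{b}
  S: {a,b}  A: {b}  B: {a}
[2] (no change)
  S: {a,b}  A: {b}  B: {a}

FOLLOW iteration:
FOLLOW(S) := {$}
pass 1:
  S→B a B: FOLLOW(B) ⊇ FIRST(a) = {a}; new: +{a}
  S→B a B: FOLLOW(B) ⊇ FOLLOW(S) ⊇ {$}; new: +{$}
  S→b A A: FOLLOW(A) ⊇ FIRST(A) = {b}; new: +{b}
  S→b A A: FOLLOW(A) ⊇ FOLLOW(S) ⊇ {$}; new: +{$}
  S: {$}  A: {$,b}  B: {$,a}
pass 2: (stable)
  S: {$}  A: {$,b}  B: {$,a}

FOLLOW(B) = ["$", "a"]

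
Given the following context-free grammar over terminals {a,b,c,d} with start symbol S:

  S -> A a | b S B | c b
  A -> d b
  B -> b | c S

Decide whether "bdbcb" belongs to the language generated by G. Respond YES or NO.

Convert to CNF:
  S -> A T3 | T1 X4 | T2 T1
  A -> T0 T1
  B -> T2 S | b
  T0 -> d
  T1 -> b
  T2 -> c
  T3 -> a
  X4 -> S B

Fill CYK table bottom-up:
  cell(0,0) b: {B,T1}  orig:{B}
  cell(1,1) d: {T0}  orig:{}
  cell(2,2) b: {B,T1}  orig:{B}
  cell(3,3) c: {T2}  orig:{}
  cell(4,4) b: {B,T1}  orig:{B}
  cell(0,1) bd: ∅
  cell(1,2) db: {A}
  cell(2,3) bc: ∅
  cell(3,4) cb: {S}
  cell(0,2) bdb: ∅
  cell(1,3) dbc: ∅
  cell(2,4) bcb: ∅
  cell(0,3) bdbc: ∅
  cell(1,4) dbcb: ∅
  cell(0,4) bdbcb: ∅

S ∉ T[0,4] ⇒ NO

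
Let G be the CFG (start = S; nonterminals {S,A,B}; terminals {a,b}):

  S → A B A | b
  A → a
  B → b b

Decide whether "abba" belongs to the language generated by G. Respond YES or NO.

CNF form of G:
  S -> A X1 | b
  A -> a
  B -> T0 T0
  T0 -> b
  X1 -> B A

CYK table (by increasing span):
  T[0,0] 'a' = {A}
  T[1,1] 'b' = {S,T0}  orig:{S}
  T[2,2] 'b' = {S,T0}  orig:{S}
  T[3,3] 'a' = {A}
  T[0,1] 'ab' = ∅
  T[1,2] 'bb' = {B}
  T[2,3] 'ba' = ∅
  T[0,2] 'abb' = ∅
  T[1,3] 'bba' = {X1}  orig:{}
  T[0,3] 'abba' = {S}

S ∈ T[0,3] ⇒ YES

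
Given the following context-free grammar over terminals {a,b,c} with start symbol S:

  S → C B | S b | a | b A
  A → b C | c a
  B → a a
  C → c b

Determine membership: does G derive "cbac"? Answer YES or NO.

Convert to CNF:
  S -> C B | S T0 | T0 A | a
  A -> T0 C | T1 T2
  B -> T2 T2
  C -> T1 T0
  T0 -> b
  T1 -> c
  T2 -> a

CYK fill:
  [0..0]={T1}  "c"  orig:{}
  [1..1]={T0}  "b"  orig:{}
  [2..2]={S,T2}  "a"  orig:{S}
  [3..3]={T1}  "c"  orig:{}
  [0..1]={C}  "cb"
  [1..2]=∅  "ba"
  [2..3]=∅  "ac"
  [0..2]=∅  "cba"
  [1..3]=∅  "bac"
  [0..3]=∅  "cbac"

S ∉ T[0,3] ⇒ NO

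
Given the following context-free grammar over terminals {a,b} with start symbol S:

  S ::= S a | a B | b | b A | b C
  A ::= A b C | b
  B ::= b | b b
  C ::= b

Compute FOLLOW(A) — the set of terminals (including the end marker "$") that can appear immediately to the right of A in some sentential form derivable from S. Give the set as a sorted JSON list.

FIRST sets, iterate to fixpoint:
pass 1:
  A via A→b: +{b}
  B via B→b: +{b}
  C via C→b: +{b}
  S via S→a B: +{a}
  S via S→b: +{b}
  S: {a,b}  A: {b}  B: {b}  C: {b}
pass 2: (stable)
  S: {a,b}  A: {b}  B: {b}  C: {b}

FOLLOW sets:
FOLLOW(S) := {$}
[1]
  A→A b C: FOLLOW(A) ⊇ FIRST(b) = {b}; new: +{b}
  A→A b C: FOLLOW(C) ⊇ FOLLOW(A) ⊇ {b}; new: +{b}
  S→S a: FOLLOW(S) ⊇ FIRST(a) = {a}; new: +{a}
  S→a B: FOLLOW(B) ⊇ FOLLOW(S) ⊇ {$,a}; new: +{$,a}
  S→b A: FOLLOW(A) ⊇ FOLLOW(S) ⊇ {$,a}; new: +{$,a}
  S→b C: FOLLOW(C) ⊇ FOLLOW(S) ⊇ {$,a}; new: +{$,a}
  S: {$,a}  A: {$,a,b}  B: {$,a}  C: {$,a,b}
[2] done
  S: {$,a}  A: {$,a,b}  B: {$,a}  C: {$,a,b}

FOLLOW(A) = ["$", "a", "b"]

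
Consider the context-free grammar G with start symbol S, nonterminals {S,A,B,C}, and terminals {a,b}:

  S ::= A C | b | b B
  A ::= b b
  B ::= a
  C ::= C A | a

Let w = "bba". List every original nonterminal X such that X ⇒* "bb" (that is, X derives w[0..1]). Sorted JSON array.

CNF form of G:
  S -> A C | T0 B | b
  A -> T0 T0
  B -> a
  C -> C A | a
  T0 -> b

CYK table (by increasing span), restricted to cells inside w[0..1]:
  T[0,0] 'b' = {S,T0}  orig:{S}
  T[1,1] 'b' = {S,T0}  orig:{S}
  T[0,1] 'bb' = {A}

Original NTs in T[0,1] deriving "bb": ["A"]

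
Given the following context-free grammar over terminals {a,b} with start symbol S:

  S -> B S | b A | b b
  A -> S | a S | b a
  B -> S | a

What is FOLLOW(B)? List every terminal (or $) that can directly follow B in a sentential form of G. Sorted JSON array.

FIRST iteration:
[1]
  A via A→a S: +{a}
  A via A→b a: +{b}
  B via B→a: +{a}
  S via S→B S: +{a}
  S via S→b A: +{b}
  FIRST(S)={a,b}  FIRST(A)={a,b}  FIRST(B)={a}
[2]
  B via B→S: +{b}
  FIRST(S)={a,b}  FIRST(A)={a,b}  FIRST(B)={a,b}
[3] — fixpoint
  FIRST(S)={a,b}  FIRST(A)={a,b}  FIRST(B)={a,b}

FOLLOW sets:
FOLLOW(S) := {$}
[1]
  S→B S: FOLLOW(B) ⊇ FIRST(S) = {a,b}; new: +{a,b}
  S→b A: FOLLOW(A) ⊇ FOLLOW(S) ⊇ {$}; new: +{$}
  S: {$}  A: {$}  B: {a,b}
[2]
  B→S: FOLLOW(S) ⊇ FOLLOW(B) ⊇ {a,b}; new: +{a,b}
  S→b A: FOLLOW(A) ⊇ FOLLOW(S) ⊇ {$,a,b}; new: +{a,b}
  S: {$,a,b}  A: {$,a,b}  B: {a,b}
[3] — fixpoint
  S: {$,a,b}  A: {$,a,b}  B: {a,b}

FOLLOW(B) = ["a", "b"]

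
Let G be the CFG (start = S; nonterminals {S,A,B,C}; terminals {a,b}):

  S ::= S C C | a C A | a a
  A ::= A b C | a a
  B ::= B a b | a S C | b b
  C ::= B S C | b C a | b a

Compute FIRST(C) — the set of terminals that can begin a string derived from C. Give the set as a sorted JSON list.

Compute FIRST by fixpoint:
[1]
  A via A→a a: +{a}
  B via B→a S C: +{a}
  B via B→b b: +{b}
  C via C→B S C: +{a,b}
  S via S→a C A: +{a}
  S: {a}  A: {a}  B: {a,b}  C: {a,b}
[2] (no change)
  S: {a}  A: {a}  B: {a,b}  C: {a,b}

FIRST(C) = ["a", "b"]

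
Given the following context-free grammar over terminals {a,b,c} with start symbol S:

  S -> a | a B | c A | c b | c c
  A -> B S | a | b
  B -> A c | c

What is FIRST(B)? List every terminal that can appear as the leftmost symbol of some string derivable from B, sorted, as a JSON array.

FIRST iteration:
round 1:
  A via A→a: +{a}
  A via A→b: +{b}
  B via B→A c: +{a,b}
  B via B→c: +{c}
  S via S→a: +{a}
  S via S→c A: +{c}
  S: {a,c}  A: {a,b}  B: {a,b,c}
round 2:
  A via A→B S: +{c}
  S: {a,c}  A: {a,b,c}  B: {a,b,c}
round 3: (no change)
  S: {a,c}  A: {a,b,c}  B: {a,b,c}

FIRST(B) = ["a", "b", "c"]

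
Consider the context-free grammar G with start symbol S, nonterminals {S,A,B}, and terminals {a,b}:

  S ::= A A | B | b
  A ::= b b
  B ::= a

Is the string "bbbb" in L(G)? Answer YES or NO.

Convert to CNF:
  S -> A A | a | b
  A -> T0 T0
  B -> a
  T0 -> b

CYK table (by increasing span):
  T[0,0] 'b' = {S,T0}  orig:{S}
  T[1,1] 'b' = {S,T0}  orig:{S}
  T[2,2] 'b' = {S,T0}  orig:{S}
  T[3,3] 'b' = {S,T0}  orig:{S}
  T[0,1] 'bb' = {A}
  T[1,2] 'bb' = {A}
  T[2,3] 'bb' = {A}
  T[0,2] 'bbb' = ∅
  T[1,3] 'bbb' = ∅
  T[0,3] 'bbbb' = {S}

S ∈ T[0,3] ⇒ YES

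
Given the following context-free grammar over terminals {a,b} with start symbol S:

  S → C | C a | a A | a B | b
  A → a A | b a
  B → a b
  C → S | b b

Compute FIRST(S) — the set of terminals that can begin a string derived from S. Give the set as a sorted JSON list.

Compute FIRST by fixpoint:
pass 1:
  A via A→a A: +{a}
  A via A→b a: +{b}
  B via B→a b: +{a}
  C via C→b b: +{b}
  S via S→C: +{b}
  S via S→a A: +{a}
  FIRST[S]={a,b}  FIRST[A]={a,b}  FIRST[B]={a}  FIRST[C]={b}
pass 2:
  C via C→S: +{a}
  FIRST[S]={a,b}  FIRST[A]={a,b}  FIRST[B]={a}  FIRST[C]={a,b}
pass 3: — fixpoint
  FIRST[S]={a,b}  FIRST[A]={a,b}  FIRST[B]={a}  FIRST[C]={a,b}

FIRST(S) = ["a", "b"]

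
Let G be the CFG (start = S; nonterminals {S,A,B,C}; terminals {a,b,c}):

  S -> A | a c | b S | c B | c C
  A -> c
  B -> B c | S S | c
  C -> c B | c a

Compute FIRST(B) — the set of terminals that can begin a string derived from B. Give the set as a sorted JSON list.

Compute FIRST by fixpoint:
round 1:
  A via A→c: +{c}
  B via B→c: +{c}
  C via C→c B: +{c}
  S via S→A: +{c}
  S via S→a c: +{a}
  S via S→b S: +{b}
  S: {a,b,c}  A: {c}  B: {c}  C: {c}
round 2:
  B via B→S S: +{a,b}
  S: {a,b,c}  A: {c}  B: {a,b,c}  C: {c}
round 3: — fixpoint
  S: {a,b,c}  A: {c}  B: {a,b,c}  C: {c}

FIRST(B) = ["a", "b", "c"]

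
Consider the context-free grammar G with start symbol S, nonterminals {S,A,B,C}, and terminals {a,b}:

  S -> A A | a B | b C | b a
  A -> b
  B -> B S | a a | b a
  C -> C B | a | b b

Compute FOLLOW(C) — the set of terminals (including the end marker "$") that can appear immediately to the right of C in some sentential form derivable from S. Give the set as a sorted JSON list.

FIRST sets, iterate to fixpoint:
iter 1:
  A via A→b: +{b}
  B via B→a a: +{a}
  B via B→b a: +{b}
  C via C→a: +{a}
  C via C→b b: +{b}
  S via S→A A: +{b}
  S via S→a B: +{a}
  FIRST[S]={a,b}  FIRST[A]={b}  FIRST[B]={a,b}  FIRST[C]={a,b}
iter 2: done
  FIRST[S]={a,b}  FIRST[A]={b}  FIRST[B]={a,b}  FIRST[C]={a,b}

FOLLOW sets:
FOLLOW(S) := {$}
[1]
  B→B S: FOLLOW(B) ⊇ FIRST(S) = {a,b}; new: +{a,b}
  B→B S: FOLLOW(S) ⊇ FOLLOW(B) ⊇ {a,b}; new: +{a,b}
  C→C B: FOLLOW(C) ⊇ FIRST(B) = {a,b}; new: +{a,b}
  S→A A: FOLLOW(A) ⊇ FIRST(A) = {b}; new: +{b}
  S→A A: FOLLOW(A) ⊇ FOLLOW(S) ⊇ {$,a,b}; new: +{$,a}
  S→a B: FOLLOW(B) ⊇ FOLLOW(S) ⊇ {$,a,b}; new: +{$}
  S→b C: FOLLOW(C) ⊇ FOLLOW(S) ⊇ {$,a,b}; new: +{$}
  FOLLOW(S)={$,a,b}  FOLLOW(A)={$,a,b}  FOLLOW(B)={$,a,b}  FOLLOW(C)={$,a,b}
[2] done
  FOLLOW(S)={$,a,b}  FOLLOW(A)={$,a,b}  FOLLOW(B)={$,a,b}  FOLLOW(C)={$,a,b}

FOLLOW(C) = ["$", "a", "b"]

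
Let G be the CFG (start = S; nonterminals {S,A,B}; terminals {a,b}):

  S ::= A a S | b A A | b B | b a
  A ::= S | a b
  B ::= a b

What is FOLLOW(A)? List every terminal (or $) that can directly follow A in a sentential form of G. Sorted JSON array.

FIRST iteration:
pass 1:
  A via A→a b: +{a}
  B via B→a b: +{a}
  S via S→A a S: +{a}
  S via S→b A A: +{b}
  FIRST(S)={a,b}  FIRST(A)={a}  FIRST(B)={a}
pass 2:
  A via A→S: +{b}
  FIRST(S)={a,b}  FIRST(A)={a,b}  FIRST(B)={a}
pass 3: (stable)
  FIRST(S)={a,b}  FIRST(A)={a,b}  FIRST(B)={a}

Compute FOLLOW by fixpoint:
seed FOLLOW(S) with $
round 1:
  S→A a S: FOLLOW(A) ⊇ FIRST(a) = {a}; new: +{a}
  S→b A A: FOLLOW(A) ⊇ FIRST(A) = {a,b}; new: +{b}
  S→b A A: FOLLOW(A) ⊇ FOLLOW(S) ⊇ {$}; new: +{$}
  S→b B: FOLLOW(B) ⊇ FOLLOW(S) ⊇ {$}; new: +{$}
  FOLLOW(S)={$}  FOLLOW(A)={$,a,b}  FOLLOW(B)={$}
round 2:
  A→S: FOLLOW(S) ⊇ FOLLOW(A) ⊇ {$,a,b}; new: +{a,b}
  S→b B: FOLLOW(B) ⊇ FOLLOW(S) ⊇ {$,a,b}; new: +{a,b}
  FOLLOW(S)={$,a,b}  FOLLOW(A)={$,a,b}  FOLLOW(B)={$,a,b}
round 3: done
  FOLLOW(S)={$,a,b}  FOLLOW(A)={$,a,b}  FOLLOW(B)={$,a,b}

FOLLOW(A) = ["$", "a", "b"]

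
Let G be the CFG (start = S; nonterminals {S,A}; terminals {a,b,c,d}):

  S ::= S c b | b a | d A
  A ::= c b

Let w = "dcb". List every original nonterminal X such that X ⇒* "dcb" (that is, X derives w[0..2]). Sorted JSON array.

CNF form of G:
  S -> S X4 | T1 T2 | T3 A
  A -> T0 T1
  T0 -> c
  T1 -> b
  T2 -> a
  T3 -> d
  X4 -> T0 T1

CYK fill, restricted to cells inside w[0..2]:
  T[0,0] 'd' = {T3}  orig:{}
  T[1,1] 'c' = {T0}  orig:{}
  T[2,2] 'b' = {T1}  orig:{}
  T[0,1] 'dc' = ∅
  T[1,2] 'cb' = {A,X4}  orig:{A}
  T[0,2] 'dcb' = {S}

Original NTs in T[0,2] deriving "dcb": ["S"]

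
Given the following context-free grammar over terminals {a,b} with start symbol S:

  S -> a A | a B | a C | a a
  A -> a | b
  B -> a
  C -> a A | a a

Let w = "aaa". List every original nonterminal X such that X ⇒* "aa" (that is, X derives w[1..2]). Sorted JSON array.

CNF form of G:
  S -> T0 A | T0 B | T0 C | T0 T0
  A -> a | b
  B -> a
  C -> T0 A | T0 T0
  T0 -> a

CYK fill — only the sub-triangle for w[1..2]:
  T[1,1] 'a' = {A,B,T0}  orig:{A,B}
  T[2,2] 'a' = {A,B,T0}  orig:{A,B}
  T[1,2] 'aa' = {C,S}

Original NTs in T[1,2] deriving "aa": ["C", "S"]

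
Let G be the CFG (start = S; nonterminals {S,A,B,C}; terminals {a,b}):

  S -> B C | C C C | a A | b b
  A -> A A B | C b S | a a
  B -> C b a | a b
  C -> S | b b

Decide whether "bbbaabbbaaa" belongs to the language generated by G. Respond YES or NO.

Convert to CNF:
  S -> B C | C X6 | T0 T0 | T1 A
  A -> A X2 | C X3 | T1 T1
  B -> C X4 | T1 T0
  C -> B C | C X5 | T0 T0 | T1 A
  T0 -> b
  T1 -> a
  X2 -> A B
  X3 -> T0 S
  X4 -> T0 T1
  X5 -> C C
  X6 -> C C

CYK fill:
  cell(0,0) b: {T0}  orig:{}
  cell(1,1) b: {T0}  orig:{}
  cell(2,2) b: {T0}  orig:{}
  cell(3,3) a: {T1}  orig:{}
  cell(4,4) a: {T1}  orig:{}
  cell(5,5) b: {T0}  orig:{}
  cell(6,6) b: {T0}  orig:{}
  cell(7,7) b: {T0}  orig:{}
  cell(8,8) a: {T1}  orig:{}
  cell(9,9) a: {T1}  orig:{}
  cell(10,10) a: {T1}  orig:{}
  cell(0,1) bb: {C,S}
  cell(1,2) bb: {C,S}
  cell(2,3) ba: {X4}  orig:{}
  cell(3,4) aa: {A}
  cell(4,5) ab: {B}
  cell(5,6) bb: {C,S}
  cell(6,7) bb: {C,S}
  cell(7,8) ba: {X4}  orig:{}
  cell(8,9) aa: {A}
  cell(9,10) aa: {A}
  cell(0,2) bbb: {X3}  orig:{}
  cell(1,3) bba: ∅
  cell(2,4) baa: ∅
  cell(3,5) aab: ∅
  cell(4,6) abb: ∅
  cell(5,7) bbb: {X3}  orig:{}
  cell(6,8) bba: ∅
  cell(7,9) baa: ∅
  cell(8,10) aaa: {C,S}
  cell(0,3) bbba: {B}
  cell(1,4) bbaa: ∅
  cell(2,5) baab: ∅
  cell(3,6) aabb: ∅
  cell(4,7) abbb: {C,S}
  cell(5,8) bbba: {B}
  cell(6,9) bbaa: ∅
  cell(7,10) baaa: {X3}  orig:{}
  cell(0,4) bbbaa: ∅
  cell(1,5) bbaab: ∅
  cell(2,6) baabb: ∅
  cell(3,7) aabbb: ∅
  cell(4,8) abbba: ∅
  cell(5,9) bbbaa: ∅
  cell(6,10) bbaaa: {X5,X6}  orig:{}
  cell(0,5) bbbaab: ∅
  cell(1,6) bbaabb: ∅
  cell(2,7) baabbb: ∅
  cell(3,8) aabbba: {X2}  orig:{}
  cell(4,9) abbbaa: ∅
  cell(5,10) bbbaaa: {A}
  cell(0,6) bbbaabb: ∅
  cell(1,7) bbaabbb: ∅
  cell(2,8) baabbba: ∅
  cell(3,9) aabbbaa: ∅
  cell(4,10) abbbaaa: {C,S,X5,X6}  orig:{C,S}
  cell(0,7) bbbaabbb: {C,S}
  cell(1,8) bbaabbba: ∅
  cell(2,9) baabbbaa: ∅
  cell(3,10) aabbbaaa: ∅
  cell(0,8) bbbaabbba: ∅
  cell(1,9) bbaabbbaa: ∅
  cell(2,10) baabbbaaa: ∅
  cell(0,9) bbbaabbbaa: ∅
  cell(1,10) bbaabbbaaa: ∅
  cell(0,10) bbbaabbbaaa: {C,S,X5,X6}  orig:{C,S}

S ∈ T[0,10] ⇒ YES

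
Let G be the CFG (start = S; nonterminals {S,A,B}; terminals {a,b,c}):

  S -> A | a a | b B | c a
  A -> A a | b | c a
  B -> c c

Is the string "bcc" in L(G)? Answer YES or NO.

Convert to CNF:
  S -> A T0 | T0 T0 | T1 T0 | T2 B | b
  A -> A T0 | T1 T0 | b
  B -> T1 T1
  T0 -> a
  T1 -> c
  T2 -> b

Fill CYK table bottom-up:
  [0..0]={A,S,T2}  "b"  orig:{A,S}
  [1..1]={T1}  "c"  orig:{}
  [2..2]={T1}  "c"  orig:{}
  [0..1]=∅  "bc"
  [1..2]={B}  "cc"
  [0..2]={S}  "bcc"

S ∈ T[0,2] ⇒ YES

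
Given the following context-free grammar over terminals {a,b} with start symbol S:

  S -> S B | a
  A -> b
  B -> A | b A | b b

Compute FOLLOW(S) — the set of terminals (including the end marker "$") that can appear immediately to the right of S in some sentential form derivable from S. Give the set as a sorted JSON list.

FIRST sets, iterate to fixpoint:
[1]
  A via A→b: +{b}
  B via B→A: +{b}
  S via S→a: +{a}
  FIRST[S]={a}  FIRST[A]={b}  FIRST[B]={b}
[2] (stable)
  FIRST[S]={a}  FIRST[A]={b}  FIRST[B]={b}

Compute FOLLOW by fixpoint:
initialize: $ ∈ FOLLOW(S)
pass 1:
  S→S B: FOLLOW(S) ⊇ FIRST(B) = {b}; new: +{b}
  S→S B: FOLLOW(B) ⊇ FOLLOW(S) ⊇ {$,b}; new: +{$,b}
  S: {$,b}  A: {}  B: {$,b}
pass 2:
  B→A: FOLLOW(A) ⊇ FOLLOW(B) ⊇ {$,b}; new: +{$,b}
  S: {$,b}  A: {$,b}  B: {$,b}
pass 3: (no change)
  S: {$,b}  A: {$,b}  B: {$,b}

FOLLOW(S) = ["$", "b"]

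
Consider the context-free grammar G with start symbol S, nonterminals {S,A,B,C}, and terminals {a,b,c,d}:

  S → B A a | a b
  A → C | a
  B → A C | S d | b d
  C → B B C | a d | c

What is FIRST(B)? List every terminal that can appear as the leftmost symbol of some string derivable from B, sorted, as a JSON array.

Compute FIRST by fixpoint:
[1]
  A via A→a: +{a}
  B via B→A C: +{a}
  B via B→b d: +{b}
  C via C→B B C: +{a,b}
  C via C→c: +{c}
  S via S→B A a: +{a,b}
  FIRST(S)={a,b}  FIRST(A)={a}  FIRST(B)={a,b}  FIRST(C)={a,b,c}
[2]
  A via A→C: +{b,c}
  B via B→A C: +{c}
  S via S→B A a: +{c}
  FIRST(S)={a,b,c}  FIRST(A)={a,b,c}  FIRST(B)={a,b,c}  FIRST(C)={a,b,c}
[3] (no change)
  FIRST(S)={a,b,c}  FIRST(A)={a,b,c}  FIRST(B)={a,b,c}  FIRST(C)={a,b,c}

FIRST(B) = ["a", "b", "c"]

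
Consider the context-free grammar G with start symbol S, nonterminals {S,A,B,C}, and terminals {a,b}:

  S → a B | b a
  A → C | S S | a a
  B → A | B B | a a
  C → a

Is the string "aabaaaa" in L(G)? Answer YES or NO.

Convert to CNF:
  S -> T0 B | T1 T0
  A -> S S | T0 T0 | a
  B -> B B | S S | T0 T0 | a
  C -> a
  T0 -> a
  T1 -> b

Fill CYK table bottom-up:
  [0..0]={A,B,C,T0}  "a"  orig:{A,B,C}
  [1..1]={A,B,C,T0}  "a"  orig:{A,B,C}
  [2..2]={T1}  "b"  orig:{}
  [3..3]={A,B,C,T0}  "a"  orig:{A,B,C}
  [4..4]={A,B,C,T0}  "a"  orig:{A,B,C}
  [5..5]={A,B,C,T0}  "a"  orig:{A,B,C}
  [6..6]={A,B,C,T0}  "a"  orig:{A,B,C}
  [0..1]={A,B,S}  "aa"
  [1..2]=∅  "ab"
  [2..3]={S}  "ba"
  [3..4]={A,B,S}  "aa"
  [4..5]={A,B,S}  "aa"
  [5..6]={A,B,S}  "aa"
  [0..2]=∅  "aab"
  [1..3]=∅  "aba"
  [2..4]=∅  "baa"
  [3..5]={B,S}  "aaa"
  [4..6]={B,S}  "aaa"
  [0..3]={A,B}  "aaba"
  [1..4]=∅  "abaa"
  [2..5]={A,B}  "baaa"
  [3..6]={A,B,S}  "aaaa"
  [0..4]={B}  "aabaa"
  [1..5]={B,S}  "abaaa"
  [2..6]={A,B}  "baaaa"
  [0..5]={B,S}  "aabaaa"
  [1..6]={B,S}  "abaaaa"
  [0..6]={B,S}  "aabaaaa"

S ∈ T[0,6] ⇒ YES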